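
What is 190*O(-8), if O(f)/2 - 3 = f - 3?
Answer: -3040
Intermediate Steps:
O(f) = 2*f (O(f) = 6 + 2*(f - 3) = 6 + 2*(-3 + f) = 6 + (-6 + 2*f) = 2*f)
190*O(-8) = 190*(2*(-8)) = 190*(-16) = -3040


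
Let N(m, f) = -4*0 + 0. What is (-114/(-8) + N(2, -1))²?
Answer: 3249/16 ≈ 203.06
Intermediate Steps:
N(m, f) = 0 (N(m, f) = 0 + 0 = 0)
(-114/(-8) + N(2, -1))² = (-114/(-8) + 0)² = (-114*(-⅛) + 0)² = (57/4 + 0)² = (57/4)² = 3249/16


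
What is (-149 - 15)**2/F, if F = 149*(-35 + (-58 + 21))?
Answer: -3362/1341 ≈ -2.5071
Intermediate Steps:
F = -10728 (F = 149*(-35 - 37) = 149*(-72) = -10728)
(-149 - 15)**2/F = (-149 - 15)**2/(-10728) = (-164)**2*(-1/10728) = 26896*(-1/10728) = -3362/1341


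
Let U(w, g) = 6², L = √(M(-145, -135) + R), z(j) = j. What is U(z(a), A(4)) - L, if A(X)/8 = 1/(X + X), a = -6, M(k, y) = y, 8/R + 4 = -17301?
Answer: 36 - I*√40427646815/17305 ≈ 36.0 - 11.619*I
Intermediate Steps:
R = -8/17305 (R = 8/(-4 - 17301) = 8/(-17305) = 8*(-1/17305) = -8/17305 ≈ -0.00046229)
A(X) = 4/X (A(X) = 8/(X + X) = 8/((2*X)) = 8*(1/(2*X)) = 4/X)
L = I*√40427646815/17305 (L = √(-135 - 8/17305) = √(-2336183/17305) = I*√40427646815/17305 ≈ 11.619*I)
U(w, g) = 36
U(z(a), A(4)) - L = 36 - I*√40427646815/17305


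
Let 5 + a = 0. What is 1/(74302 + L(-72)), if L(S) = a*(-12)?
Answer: 1/74362 ≈ 1.3448e-5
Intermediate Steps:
a = -5 (a = -5 + 0 = -5)
L(S) = 60 (L(S) = -5*(-12) = 60)
1/(74302 + L(-72)) = 1/(74302 + 60) = 1/74362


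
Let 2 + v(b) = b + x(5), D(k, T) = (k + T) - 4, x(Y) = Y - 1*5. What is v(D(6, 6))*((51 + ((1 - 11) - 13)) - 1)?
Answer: 162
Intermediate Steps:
x(Y) = -5 + Y (x(Y) = Y - 5 = -5 + Y)
D(k, T) = -4 + T + k (D(k, T) = (T + k) - 4 = -4 + T + k)
v(b) = -2 + b (v(b) = -2 + (b + (-5 + 5)) = -2 + (b + 0) = -2 + b)
v(D(6, 6))*((51 + ((1 - 11) - 13)) - 1) = (-2 + (-4 + 6 + 6))*((51 + ((1 - 11) - 13)) - 1) = (-2 + 8)*((51 + (-10 - 13)) - 1) = 6*((51 - 23) - 1) = 6*(28 - 1) = 6*27 = 162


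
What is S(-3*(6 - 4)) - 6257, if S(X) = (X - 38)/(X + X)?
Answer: -18760/3 ≈ -6253.3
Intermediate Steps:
S(X) = (-38 + X)/(2*X) (S(X) = (-38 + X)/((2*X)) = (-38 + X)*(1/(2*X)) = (-38 + X)/(2*X))
S(-3*(6 - 4)) - 6257 = (-38 - 3*(6 - 4))/(2*((-3*(6 - 4)))) - 6257 = (-38 - 3*2)/(2*((-3*2))) - 6257 = (1/2)*(-38 - 6)/(-6) - 6257 = (1/2)*(-1/6)*(-44) - 6257 = 11/3 - 6257 = -18760/3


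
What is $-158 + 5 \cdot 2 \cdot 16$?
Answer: $2$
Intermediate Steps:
$-158 + 5 \cdot 2 \cdot 16 = -158 + 5 \cdot 32 = -158 + 160 = 2$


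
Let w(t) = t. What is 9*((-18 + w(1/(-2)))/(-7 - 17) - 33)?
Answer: -4641/16 ≈ -290.06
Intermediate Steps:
9*((-18 + w(1/(-2)))/(-7 - 17) - 33) = 9*((-18 + 1/(-2))/(-7 - 17) - 33) = 9*((-18 - ½)/(-24) - 33) = 9*(-37/2*(-1/24) - 33) = 9*(37/48 - 33) = 9*(-1547/48) = -4641/16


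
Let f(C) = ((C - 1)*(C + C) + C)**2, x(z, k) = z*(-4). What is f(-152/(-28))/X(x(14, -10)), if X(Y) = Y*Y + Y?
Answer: 1718721/1848770 ≈ 0.92966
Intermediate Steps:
x(z, k) = -4*z
X(Y) = Y + Y**2 (X(Y) = Y**2 + Y = Y + Y**2)
f(C) = (C + 2*C*(-1 + C))**2 (f(C) = ((-1 + C)*(2*C) + C)**2 = (2*C*(-1 + C) + C)**2 = (C + 2*C*(-1 + C))**2)
f(-152/(-28))/X(x(14, -10)) = ((-152/(-28))**2*(-1 + 2*(-152/(-28)))**2)/(((-4*14)*(1 - 4*14))) = ((-152*(-1/28))**2*(-1 + 2*(-152*(-1/28)))**2)/((-56*(1 - 56))) = ((38/7)**2*(-1 + 2*(38/7))**2)/((-56*(-55))) = (1444*(-1 + 76/7)**2/49)/3080 = (1444*(69/7)**2/49)*(1/3080) = ((1444/49)*(4761/49))*(1/3080) = (6874884/2401)*(1/3080) = 1718721/1848770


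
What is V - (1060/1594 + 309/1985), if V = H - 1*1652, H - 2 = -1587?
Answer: -5122377988/1582045 ≈ -3237.8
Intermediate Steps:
H = -1585 (H = 2 - 1587 = -1585)
V = -3237 (V = -1585 - 1*1652 = -1585 - 1652 = -3237)
V - (1060/1594 + 309/1985) = -3237 - (1060/1594 + 309/1985) = -3237 - (1060*(1/1594) + 309*(1/1985)) = -3237 - (530/797 + 309/1985) = -3237 - 1*1298323/1582045 = -3237 - 1298323/1582045 = -5122377988/1582045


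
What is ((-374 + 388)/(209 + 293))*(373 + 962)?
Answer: 9345/251 ≈ 37.231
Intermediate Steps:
((-374 + 388)/(209 + 293))*(373 + 962) = (14/502)*1335 = (14*(1/502))*1335 = (7/251)*1335 = 9345/251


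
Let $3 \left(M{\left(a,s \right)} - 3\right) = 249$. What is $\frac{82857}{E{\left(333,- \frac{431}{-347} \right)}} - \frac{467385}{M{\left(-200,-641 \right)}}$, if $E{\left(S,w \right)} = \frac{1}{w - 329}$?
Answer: $- \frac{810582522459}{29842} \approx -2.7162 \cdot 10^{7}$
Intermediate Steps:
$M{\left(a,s \right)} = 86$ ($M{\left(a,s \right)} = 3 + \frac{1}{3} \cdot 249 = 3 + 83 = 86$)
$E{\left(S,w \right)} = \frac{1}{-329 + w}$
$\frac{82857}{E{\left(333,- \frac{431}{-347} \right)}} - \frac{467385}{M{\left(-200,-641 \right)}} = \frac{82857}{\frac{1}{-329 - \frac{431}{-347}}} - \frac{467385}{86} = \frac{82857}{\frac{1}{-329 - - \frac{431}{347}}} - \frac{467385}{86} = \frac{82857}{\frac{1}{-329 + \frac{431}{347}}} - \frac{467385}{86} = \frac{82857}{\frac{1}{- \frac{113732}{347}}} - \frac{467385}{86} = \frac{82857}{- \frac{347}{113732}} - \frac{467385}{86} = 82857 \left(- \frac{113732}{347}\right) - \frac{467385}{86} = - \frac{9423492324}{347} - \frac{467385}{86} = - \frac{810582522459}{29842}$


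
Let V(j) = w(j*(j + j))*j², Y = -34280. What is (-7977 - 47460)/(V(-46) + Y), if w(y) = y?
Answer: -18479/2973544 ≈ -0.0062145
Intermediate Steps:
V(j) = 2*j⁴ (V(j) = (j*(j + j))*j² = (j*(2*j))*j² = (2*j²)*j² = 2*j⁴)
(-7977 - 47460)/(V(-46) + Y) = (-7977 - 47460)/(2*(-46)⁴ - 34280) = -55437/(2*4477456 - 34280) = -55437/(8954912 - 34280) = -55437/8920632 = -55437*1/8920632 = -18479/2973544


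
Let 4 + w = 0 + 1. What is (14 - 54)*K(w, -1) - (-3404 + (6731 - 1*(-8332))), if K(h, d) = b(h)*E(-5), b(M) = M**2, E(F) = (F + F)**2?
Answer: -47659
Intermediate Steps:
w = -3 (w = -4 + (0 + 1) = -4 + 1 = -3)
E(F) = 4*F**2 (E(F) = (2*F)**2 = 4*F**2)
K(h, d) = 100*h**2 (K(h, d) = h**2*(4*(-5)**2) = h**2*(4*25) = h**2*100 = 100*h**2)
(14 - 54)*K(w, -1) - (-3404 + (6731 - 1*(-8332))) = (14 - 54)*(100*(-3)**2) - (-3404 + (6731 - 1*(-8332))) = -4000*9 - (-3404 + (6731 + 8332)) = -40*900 - (-3404 + 15063) = -36000 - 1*11659 = -36000 - 11659 = -47659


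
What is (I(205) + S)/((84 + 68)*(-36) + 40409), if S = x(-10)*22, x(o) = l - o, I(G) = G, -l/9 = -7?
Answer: 1811/34937 ≈ 0.051836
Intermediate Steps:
l = 63 (l = -9*(-7) = 63)
x(o) = 63 - o
S = 1606 (S = (63 - 1*(-10))*22 = (63 + 10)*22 = 73*22 = 1606)
(I(205) + S)/((84 + 68)*(-36) + 40409) = (205 + 1606)/((84 + 68)*(-36) + 40409) = 1811/(152*(-36) + 40409) = 1811/(-5472 + 40409) = 1811/34937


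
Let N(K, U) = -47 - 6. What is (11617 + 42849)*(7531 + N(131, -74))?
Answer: 407296748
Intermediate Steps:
N(K, U) = -53
(11617 + 42849)*(7531 + N(131, -74)) = (11617 + 42849)*(7531 - 53) = 54466*7478 = 407296748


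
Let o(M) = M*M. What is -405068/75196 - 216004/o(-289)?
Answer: -12518580303/1570111279 ≈ -7.9731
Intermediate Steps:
o(M) = M²
-405068/75196 - 216004/o(-289) = -405068/75196 - 216004/((-289)²) = -405068*1/75196 - 216004/83521 = -101267/18799 - 216004*1/83521 = -101267/18799 - 216004/83521 = -12518580303/1570111279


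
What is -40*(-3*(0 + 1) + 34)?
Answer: -1240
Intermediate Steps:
-40*(-3*(0 + 1) + 34) = -40*(-3*1 + 34) = -40*(-3 + 34) = -40*31 = -1240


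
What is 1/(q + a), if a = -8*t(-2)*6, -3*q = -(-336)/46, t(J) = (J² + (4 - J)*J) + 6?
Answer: 23/2152 ≈ 0.010688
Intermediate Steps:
t(J) = 6 + J² + J*(4 - J) (t(J) = (J² + J*(4 - J)) + 6 = 6 + J² + J*(4 - J))
q = -56/23 (q = -(-2)*(-168/46)/3 = -(-2)*(-168*1/46)/3 = -(-2)*(-84)/(3*23) = -⅓*168/23 = -56/23 ≈ -2.4348)
a = 96 (a = -8*(6 + 4*(-2))*6 = -8*(6 - 8)*6 = -8*(-2)*6 = 16*6 = 96)
1/(q + a) = 1/(-56/23 + 96) = 1/(2152/23) = 23/2152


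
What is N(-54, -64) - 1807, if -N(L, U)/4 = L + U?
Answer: -1335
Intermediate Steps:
N(L, U) = -4*L - 4*U (N(L, U) = -4*(L + U) = -4*L - 4*U)
N(-54, -64) - 1807 = (-4*(-54) - 4*(-64)) - 1807 = (216 + 256) - 1807 = 472 - 1807 = -1335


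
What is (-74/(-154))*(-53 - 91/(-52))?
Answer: -7585/308 ≈ -24.627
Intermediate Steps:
(-74/(-154))*(-53 - 91/(-52)) = (-74*(-1/154))*(-53 - 91*(-1/52)) = 37*(-53 + 7/4)/77 = (37/77)*(-205/4) = -7585/308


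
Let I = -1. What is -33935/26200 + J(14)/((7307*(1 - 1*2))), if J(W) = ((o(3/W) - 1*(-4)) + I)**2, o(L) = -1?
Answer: -49613569/38288680 ≈ -1.2958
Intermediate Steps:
J(W) = 4 (J(W) = ((-1 - 1*(-4)) - 1)**2 = ((-1 + 4) - 1)**2 = (3 - 1)**2 = 2**2 = 4)
-33935/26200 + J(14)/((7307*(1 - 1*2))) = -33935/26200 + 4/((7307*(1 - 1*2))) = -33935*1/26200 + 4/((7307*(1 - 2))) = -6787/5240 + 4/((7307*(-1))) = -6787/5240 + 4/(-7307) = -6787/5240 + 4*(-1/7307) = -6787/5240 - 4/7307 = -49613569/38288680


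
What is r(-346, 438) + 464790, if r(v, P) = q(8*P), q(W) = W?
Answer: 468294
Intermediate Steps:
r(v, P) = 8*P
r(-346, 438) + 464790 = 8*438 + 464790 = 3504 + 464790 = 468294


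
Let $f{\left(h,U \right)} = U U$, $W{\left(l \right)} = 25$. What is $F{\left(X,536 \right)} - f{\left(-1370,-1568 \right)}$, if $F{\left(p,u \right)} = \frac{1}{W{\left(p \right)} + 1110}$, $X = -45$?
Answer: $- \frac{2790538239}{1135} \approx -2.4586 \cdot 10^{6}$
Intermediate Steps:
$f{\left(h,U \right)} = U^{2}$
$F{\left(p,u \right)} = \frac{1}{1135}$ ($F{\left(p,u \right)} = \frac{1}{25 + 1110} = \frac{1}{1135}$)
$F{\left(X,536 \right)} - f{\left(-1370,-1568 \right)} = \frac{1}{1135} - \left(-1568\right)^{2} = \frac{1}{1135} - 2458624 = - \frac{2790538239}{1135}$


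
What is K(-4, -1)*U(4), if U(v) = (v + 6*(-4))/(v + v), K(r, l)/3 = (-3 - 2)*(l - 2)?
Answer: -225/2 ≈ -112.50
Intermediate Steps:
K(r, l) = 30 - 15*l (K(r, l) = 3*((-3 - 2)*(l - 2)) = 3*(-5*(-2 + l)) = 3*(10 - 5*l) = 30 - 15*l)
U(v) = (-24 + v)/(2*v) (U(v) = (v - 24)/((2*v)) = (-24 + v)*(1/(2*v)) = (-24 + v)/(2*v))
K(-4, -1)*U(4) = (30 - 15*(-1))*((1/2)*(-24 + 4)/4) = (30 + 15)*((1/2)*(1/4)*(-20)) = 45*(-5/2) = -225/2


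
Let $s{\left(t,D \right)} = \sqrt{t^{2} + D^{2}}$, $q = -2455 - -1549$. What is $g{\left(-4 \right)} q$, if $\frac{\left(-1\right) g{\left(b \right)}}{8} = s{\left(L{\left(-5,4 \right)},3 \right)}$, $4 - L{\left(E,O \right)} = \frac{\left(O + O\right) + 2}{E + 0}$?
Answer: $21744 \sqrt{5} \approx 48621.0$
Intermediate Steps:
$q = -906$ ($q = -2455 + 1549 = -906$)
$L{\left(E,O \right)} = 4 - \frac{2 + 2 O}{E}$ ($L{\left(E,O \right)} = 4 - \frac{\left(O + O\right) + 2}{E + 0} = 4 - \frac{2 O + 2}{E} = 4 - \frac{2 + 2 O}{E}$)
$s{\left(t,D \right)} = \sqrt{D^{2} + t^{2}}$
$g{\left(b \right)} = - 24 \sqrt{5}$ ($g{\left(b \right)} = - 8 \sqrt{3^{2} + \left(\frac{2 \left(-1 - 4 + 2 \left(-5\right)\right)}{-5}\right)^{2}} = - 8 \sqrt{9 + \left(2 \left(- \frac{1}{5}\right) \left(-1 - 4 - 10\right)\right)^{2}} = - 8 \sqrt{9 + \left(2 \left(- \frac{1}{5}\right) \left(-15\right)\right)^{2}} = - 8 \sqrt{9 + 6^{2}} = - 8 \sqrt{9 + 36} = - 8 \sqrt{45} = - 8 \cdot 3 \sqrt{5} = - 24 \sqrt{5}$)
$g{\left(-4 \right)} q = - 24 \sqrt{5} \left(-906\right) = 21744 \sqrt{5}$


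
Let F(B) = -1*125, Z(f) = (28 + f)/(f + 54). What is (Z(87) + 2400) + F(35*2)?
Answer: 320890/141 ≈ 2275.8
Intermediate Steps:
Z(f) = (28 + f)/(54 + f)
F(B) = -125
(Z(87) + 2400) + F(35*2) = ((28 + 87)/(54 + 87) + 2400) - 125 = (115/141 + 2400) - 125 = 338515/141 - 125 = 320890/141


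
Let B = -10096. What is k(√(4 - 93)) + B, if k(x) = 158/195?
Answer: -1968562/195 ≈ -10095.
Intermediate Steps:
k(x) = 158/195 (k(x) = 158*(1/195) = 158/195)
k(√(4 - 93)) + B = 158/195 - 10096 = -1968562/195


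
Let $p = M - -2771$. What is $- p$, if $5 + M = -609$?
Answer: $-2157$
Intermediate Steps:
$M = -614$ ($M = -5 - 609 = -614$)
$p = 2157$ ($p = -614 - -2771 = -614 + 2771 = 2157$)
$- p = \left(-1\right) 2157 = -2157$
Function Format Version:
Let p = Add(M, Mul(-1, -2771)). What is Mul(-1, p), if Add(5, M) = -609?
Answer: -2157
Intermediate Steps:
M = -614 (M = Add(-5, -609) = -614)
p = 2157 (p = Add(-614, Mul(-1, -2771)) = Add(-614, 2771) = 2157)
Mul(-1, p) = Mul(-1, 2157) = -2157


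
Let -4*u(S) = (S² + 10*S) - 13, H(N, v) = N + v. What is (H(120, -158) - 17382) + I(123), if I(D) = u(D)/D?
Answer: -4293493/246 ≈ -17453.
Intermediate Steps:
u(S) = 13/4 - 5*S/2 - S²/4 (u(S) = -((S² + 10*S) - 13)/4 = -(-13 + S² + 10*S)/4 = 13/4 - 5*S/2 - S²/4)
I(D) = (13/4 - 5*D/2 - D²/4)/D
(H(120, -158) - 17382) + I(123) = ((120 - 158) - 17382) + (¼)*(13 - 1*123² - 10*123)/123 = (-38 - 17382) + (¼)*(1/123)*(13 - 1*15129 - 1230) = -17420 + (¼)*(1/123)*(13 - 15129 - 1230) = -17420 + (¼)*(1/123)*(-16346) = -17420 - 8173/246 = -4293493/246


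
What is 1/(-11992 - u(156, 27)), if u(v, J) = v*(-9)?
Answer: -1/10588 ≈ -9.4447e-5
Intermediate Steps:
u(v, J) = -9*v
1/(-11992 - u(156, 27)) = 1/(-11992 - (-9)*156) = 1/(-11992 - 1*(-1404)) = 1/(-11992 + 1404) = 1/(-10588) = -1/10588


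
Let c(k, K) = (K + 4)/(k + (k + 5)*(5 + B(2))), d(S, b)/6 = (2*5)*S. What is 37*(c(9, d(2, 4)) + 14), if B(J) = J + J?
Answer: 74518/135 ≈ 551.99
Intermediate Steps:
B(J) = 2*J
d(S, b) = 60*S (d(S, b) = 6*((2*5)*S) = 6*(10*S) = 60*S)
c(k, K) = (4 + K)/(45 + 10*k) (c(k, K) = (K + 4)/(k + (k + 5)*(5 + 2*2)) = (4 + K)/(k + (5 + k)*(5 + 4)) = (4 + K)/(k + (5 + k)*9) = (4 + K)/(k + (45 + 9*k)) = (4 + K)/(45 + 10*k))
37*(c(9, d(2, 4)) + 14) = 37*((4 + 60*2)/(5*(9 + 2*9)) + 14) = 37*((4 + 120)/(5*(9 + 18)) + 14) = 37*((⅕)*124/27 + 14) = 37*((⅕)*(1/27)*124 + 14) = 37*(124/135 + 14) = 37*(2014/135) = 74518/135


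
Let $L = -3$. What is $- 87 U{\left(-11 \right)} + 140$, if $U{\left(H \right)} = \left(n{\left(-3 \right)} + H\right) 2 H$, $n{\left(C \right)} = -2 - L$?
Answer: $-19000$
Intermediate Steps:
$n{\left(C \right)} = 1$ ($n{\left(C \right)} = -2 - -3 = -2 + 3 = 1$)
$U{\left(H \right)} = H \left(2 + 2 H\right)$ ($U{\left(H \right)} = \left(1 + H\right) 2 H = \left(2 + 2 H\right) H = H \left(2 + 2 H\right)$)
$- 87 U{\left(-11 \right)} + 140 = - 87 \cdot 2 \left(-11\right) \left(1 - 11\right) + 140 = - 87 \cdot 2 \left(-11\right) \left(-10\right) + 140 = \left(-87\right) 220 + 140 = -19140 + 140 = -19000$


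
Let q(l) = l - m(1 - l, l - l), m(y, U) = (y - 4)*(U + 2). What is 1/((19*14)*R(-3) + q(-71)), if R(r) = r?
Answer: -1/1005 ≈ -0.00099503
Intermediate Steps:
m(y, U) = (-4 + y)*(2 + U)
q(l) = 6 + 3*l (q(l) = l - (-8 - 4*(l - l) + 2*(1 - l) + (l - l)*(1 - l)) = l - (-8 - 4*0 + (2 - 2*l) + 0*(1 - l)) = l - (-8 + 0 + (2 - 2*l) + 0) = l - (-6 - 2*l) = l + (6 + 2*l) = 6 + 3*l)
1/((19*14)*R(-3) + q(-71)) = 1/((19*14)*(-3) + (6 + 3*(-71))) = 1/(266*(-3) + (6 - 213)) = 1/(-798 - 207) = 1/(-1005) = -1/1005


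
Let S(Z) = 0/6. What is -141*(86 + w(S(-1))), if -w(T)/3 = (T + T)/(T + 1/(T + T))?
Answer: -12126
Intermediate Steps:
S(Z) = 0 (S(Z) = 0*(1/6) = 0)
w(T) = -6*T/(T + 1/(2*T)) (w(T) = -3*(T + T)/(T + 1/(T + T)) = -3*2*T/(T + 1/(2*T)) = -6*T/(T + 1/(2*T)))
-141*(86 + w(S(-1))) = -141*(86 - 12*0**2/(1 + 2*0**2)) = -141*(86 - 12*0/(1 + 2*0)) = -141*(86 - 12*0/(1 + 0)) = -141*(86 - 12*0/1) = -141*(86 - 12*0*1) = -141*(86 + 0) = -141*86 = -12126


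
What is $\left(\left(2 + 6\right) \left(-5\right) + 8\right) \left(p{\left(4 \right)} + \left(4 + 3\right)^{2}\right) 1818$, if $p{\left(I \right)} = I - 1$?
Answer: $-3025152$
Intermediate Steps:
$p{\left(I \right)} = -1 + I$
$\left(\left(2 + 6\right) \left(-5\right) + 8\right) \left(p{\left(4 \right)} + \left(4 + 3\right)^{2}\right) 1818 = \left(\left(2 + 6\right) \left(-5\right) + 8\right) \left(\left(-1 + 4\right) + \left(4 + 3\right)^{2}\right) 1818 = \left(8 \left(-5\right) + 8\right) \left(3 + 7^{2}\right) 1818 = \left(-40 + 8\right) \left(3 + 49\right) 1818 = \left(-32\right) 52 \cdot 1818 = \left(-1664\right) 1818 = -3025152$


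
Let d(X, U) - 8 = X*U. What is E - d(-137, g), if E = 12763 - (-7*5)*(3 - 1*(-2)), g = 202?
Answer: 40604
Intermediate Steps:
E = 12938 (E = 12763 - (-35)*(3 + 2) = 12763 - (-35)*5 = 12763 - 1*(-175) = 12763 + 175 = 12938)
d(X, U) = 8 + U*X (d(X, U) = 8 + X*U = 8 + U*X)
E - d(-137, g) = 12938 - (8 + 202*(-137)) = 12938 - (8 - 27674) = 12938 - 1*(-27666) = 12938 + 27666 = 40604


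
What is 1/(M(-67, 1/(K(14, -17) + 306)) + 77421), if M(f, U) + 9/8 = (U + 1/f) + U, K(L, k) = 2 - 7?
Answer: 161336/12490611617 ≈ 1.2917e-5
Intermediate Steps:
K(L, k) = -5
M(f, U) = -9/8 + 1/f + 2*U (M(f, U) = -9/8 + ((U + 1/f) + U) = -9/8 + (1/f + 2*U) = -9/8 + 1/f + 2*U)
1/(M(-67, 1/(K(14, -17) + 306)) + 77421) = 1/((-9/8 + 1/(-67) + 2/(-5 + 306)) + 77421) = 1/((-9/8 - 1/67 + 2/301) + 77421) = 1/(-182839/161336 + 77421) = 1/(12490611617/161336) = 161336/12490611617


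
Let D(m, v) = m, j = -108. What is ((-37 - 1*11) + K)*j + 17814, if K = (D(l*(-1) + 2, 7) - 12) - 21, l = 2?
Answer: 26562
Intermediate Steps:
K = -33 (K = ((2*(-1) + 2) - 12) - 21 = ((-2 + 2) - 12) - 21 = (0 - 12) - 21 = -12 - 21 = -33)
((-37 - 1*11) + K)*j + 17814 = ((-37 - 1*11) - 33)*(-108) + 17814 = ((-37 - 11) - 33)*(-108) + 17814 = (-48 - 33)*(-108) + 17814 = -81*(-108) + 17814 = 8748 + 17814 = 26562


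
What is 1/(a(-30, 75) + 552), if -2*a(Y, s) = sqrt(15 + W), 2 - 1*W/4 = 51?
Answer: 2208/1218997 + 2*I*sqrt(181)/1218997 ≈ 0.0018113 + 2.2073e-5*I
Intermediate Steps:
W = -196 (W = 8 - 4*51 = 8 - 204 = -196)
a(Y, s) = -I*sqrt(181)/2 (a(Y, s) = -sqrt(15 - 196)/2 = -I*sqrt(181)/2)
1/(a(-30, 75) + 552) = 1/(-I*sqrt(181)/2 + 552) = 1/(552 - I*sqrt(181)/2)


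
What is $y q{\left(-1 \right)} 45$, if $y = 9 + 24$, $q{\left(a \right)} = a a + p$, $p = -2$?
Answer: $-1485$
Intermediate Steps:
$q{\left(a \right)} = -2 + a^{2}$ ($q{\left(a \right)} = a a - 2 = a^{2} - 2 = -2 + a^{2}$)
$y = 33$
$y q{\left(-1 \right)} 45 = 33 \left(-2 + \left(-1\right)^{2}\right) 45 = 33 \left(-2 + 1\right) 45 = 33 \left(-1\right) 45 = \left(-33\right) 45 = -1485$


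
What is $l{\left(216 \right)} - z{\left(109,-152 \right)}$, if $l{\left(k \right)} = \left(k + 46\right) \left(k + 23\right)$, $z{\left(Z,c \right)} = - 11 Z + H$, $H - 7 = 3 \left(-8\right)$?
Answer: $63834$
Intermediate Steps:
$H = -17$ ($H = 7 + 3 \left(-8\right) = 7 - 24 = -17$)
$z{\left(Z,c \right)} = -17 - 11 Z$ ($z{\left(Z,c \right)} = - 11 Z - 17 = -17 - 11 Z$)
$l{\left(k \right)} = \left(23 + k\right) \left(46 + k\right)$ ($l{\left(k \right)} = \left(46 + k\right) \left(23 + k\right) = \left(23 + k\right) \left(46 + k\right)$)
$l{\left(216 \right)} - z{\left(109,-152 \right)} = \left(1058 + 216^{2} + 69 \cdot 216\right) - \left(-17 - 1199\right) = \left(1058 + 46656 + 14904\right) - \left(-17 - 1199\right) = 62618 - -1216 = 62618 + 1216 = 63834$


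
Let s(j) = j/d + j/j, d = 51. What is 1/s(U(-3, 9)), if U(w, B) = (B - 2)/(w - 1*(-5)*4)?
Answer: 867/874 ≈ 0.99199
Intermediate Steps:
U(w, B) = (-2 + B)/(20 + w) (U(w, B) = (-2 + B)/(w + 5*4) = (-2 + B)/(w + 20) = (-2 + B)/(20 + w))
s(j) = 1 + j/51 (s(j) = j/51 + j/j = j*(1/51) + 1 = j/51 + 1 = 1 + j/51)
1/s(U(-3, 9)) = 1/(1 + ((-2 + 9)/(20 - 3))/51) = 1/(1 + (7/17)/51) = 1/(1 + ((1/17)*7)/51) = 1/(1 + (1/51)*(7/17)) = 1/(1 + 7/867) = 1/(874/867) = 867/874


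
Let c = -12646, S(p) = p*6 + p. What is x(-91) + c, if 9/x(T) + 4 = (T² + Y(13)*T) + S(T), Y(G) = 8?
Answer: -9712127/768 ≈ -12646.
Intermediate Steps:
S(p) = 7*p (S(p) = 6*p + p = 7*p)
x(T) = 9/(-4 + T² + 15*T) (x(T) = 9/(-4 + ((T² + 8*T) + 7*T)) = 9/(-4 + (T² + 15*T)) = 9/(-4 + T² + 15*T))
x(-91) + c = 9/(-4 + (-91)² + 15*(-91)) - 12646 = 9/(-4 + 8281 - 1365) - 12646 = 9/6912 - 12646 = 9*(1/6912) - 12646 = 1/768 - 12646 = -9712127/768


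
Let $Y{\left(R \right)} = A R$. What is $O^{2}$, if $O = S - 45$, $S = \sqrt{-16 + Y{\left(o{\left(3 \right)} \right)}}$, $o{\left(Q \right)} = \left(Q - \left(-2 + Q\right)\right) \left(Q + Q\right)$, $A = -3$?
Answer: $1973 - 180 i \sqrt{13} \approx 1973.0 - 649.0 i$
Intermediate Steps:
$o{\left(Q \right)} = 4 Q$ ($o{\left(Q \right)} = 2 \cdot 2 Q = 4 Q$)
$Y{\left(R \right)} = - 3 R$
$S = 2 i \sqrt{13}$ ($S = \sqrt{-16 - 3 \cdot 4 \cdot 3} = \sqrt{-16 - 36} = \sqrt{-52} = 2 i \sqrt{13} \approx 7.2111 i$)
$O = -45 + 2 i \sqrt{13}$ ($O = 2 i \sqrt{13} - 45 = -45 + 2 i \sqrt{13} \approx -45.0 + 7.2111 i$)
$O^{2} = \left(-45 + 2 i \sqrt{13}\right)^{2}$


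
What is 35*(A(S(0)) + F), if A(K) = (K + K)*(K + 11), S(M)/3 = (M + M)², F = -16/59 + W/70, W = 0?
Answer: -560/59 ≈ -9.4915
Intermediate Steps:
F = -16/59 (F = -16/59 + 0/70 = -16*1/59 + 0*(1/70) = -16/59 + 0 = -16/59 ≈ -0.27119)
S(M) = 12*M² (S(M) = 3*(M + M)² = 3*(2*M)² = 3*(4*M²) = 12*M²)
A(K) = 2*K*(11 + K) (A(K) = (2*K)*(11 + K) = 2*K*(11 + K))
35*(A(S(0)) + F) = 35*(2*(12*0²)*(11 + 12*0²) - 16/59) = 35*(2*(12*0)*(11 + 12*0) - 16/59) = 35*(2*0*(11 + 0) - 16/59) = 35*(2*0*11 - 16/59) = 35*(0 - 16/59) = 35*(-16/59) = -560/59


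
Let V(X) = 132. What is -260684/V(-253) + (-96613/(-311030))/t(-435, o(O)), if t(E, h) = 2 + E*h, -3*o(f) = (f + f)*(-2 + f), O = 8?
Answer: -282200832013631/142895268780 ≈ -1974.9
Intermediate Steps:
o(f) = -2*f*(-2 + f)/3 (o(f) = -(f + f)*(-2 + f)/3 = -2*f*(-2 + f)/3)
-260684/V(-253) + (-96613/(-311030))/t(-435, o(O)) = -260684/132 + (-96613/(-311030))/(2 - 290*8*(2 - 1*8)) = -260684*1/132 + (-96613*(-1/311030))/(2 - 290*8*(2 - 8)) = -65171/33 + 96613/(311030*(2 - 290*8*(-6))) = -65171/33 + 96613/(311030*(2 - 435*(-32))) = -65171/33 + 96613/(311030*(2 + 13920)) = -65171/33 + (96613/311030)/13922 = -65171/33 + (96613/311030)*(1/13922) = -65171/33 + 96613/4330159660 = -282200832013631/142895268780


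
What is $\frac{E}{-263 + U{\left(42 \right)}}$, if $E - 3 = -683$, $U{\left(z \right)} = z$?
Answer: $\frac{40}{13} \approx 3.0769$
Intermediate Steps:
$E = -680$ ($E = 3 - 683 = -680$)
$\frac{E}{-263 + U{\left(42 \right)}} = - \frac{680}{-263 + 42} = - \frac{680}{-221} = \left(-680\right) \left(- \frac{1}{221}\right) = \frac{40}{13}$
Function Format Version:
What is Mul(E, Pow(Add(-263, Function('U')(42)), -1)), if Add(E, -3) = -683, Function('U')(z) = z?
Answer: Rational(40, 13) ≈ 3.0769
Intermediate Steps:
E = -680 (E = Add(3, -683) = -680)
Mul(E, Pow(Add(-263, Function('U')(42)), -1)) = Mul(-680, Pow(Add(-263, 42), -1)) = Mul(-680, Pow(-221, -1)) = Mul(-680, Rational(-1, 221)) = Rational(40, 13)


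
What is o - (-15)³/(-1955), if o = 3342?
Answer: 1306047/391 ≈ 3340.3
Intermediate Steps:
o - (-15)³/(-1955) = 3342 - (-15)³/(-1955) = 3342 - (-3375)*(-1)/1955 = 3342 - 1*675/391 = 3342 - 675/391 = 1306047/391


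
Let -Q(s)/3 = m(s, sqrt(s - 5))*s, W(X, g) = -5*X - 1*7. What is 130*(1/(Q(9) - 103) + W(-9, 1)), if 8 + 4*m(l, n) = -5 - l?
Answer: 34600/7 ≈ 4942.9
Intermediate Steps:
W(X, g) = -7 - 5*X (W(X, g) = -5*X - 7 = -7 - 5*X)
m(l, n) = -13/4 - l/4 (m(l, n) = -2 + (-5 - l)/4 = -2 + (-5/4 - l/4) = -13/4 - l/4)
Q(s) = -3*s*(-13/4 - s/4) (Q(s) = -3*(-13/4 - s/4)*s = -3*s*(-13/4 - s/4))
130*(1/(Q(9) - 103) + W(-9, 1)) = 130*(1/((3/4)*9*(13 + 9) - 103) + (-7 - 5*(-9))) = 130*(1/((3/4)*9*22 - 103) + (-7 + 45)) = 130*(1/(297/2 - 103) + 38) = 130*(1/(91/2) + 38) = 130*(2/91 + 38) = 130*(3460/91) = 34600/7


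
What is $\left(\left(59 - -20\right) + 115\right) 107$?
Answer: $20758$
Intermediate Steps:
$\left(\left(59 - -20\right) + 115\right) 107 = \left(\left(59 + 20\right) + 115\right) 107 = \left(79 + 115\right) 107 = 194 \cdot 107 = 20758$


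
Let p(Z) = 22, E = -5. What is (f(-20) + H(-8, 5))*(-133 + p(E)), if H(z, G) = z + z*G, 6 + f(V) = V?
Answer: 8214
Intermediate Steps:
f(V) = -6 + V
H(z, G) = z + G*z
(f(-20) + H(-8, 5))*(-133 + p(E)) = ((-6 - 20) - 8*(1 + 5))*(-133 + 22) = (-26 - 8*6)*(-111) = (-26 - 48)*(-111) = -74*(-111) = 8214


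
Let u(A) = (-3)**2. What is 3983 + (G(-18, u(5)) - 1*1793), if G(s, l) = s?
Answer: 2172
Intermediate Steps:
u(A) = 9
3983 + (G(-18, u(5)) - 1*1793) = 3983 + (-18 - 1*1793) = 3983 + (-18 - 1793) = 3983 - 1811 = 2172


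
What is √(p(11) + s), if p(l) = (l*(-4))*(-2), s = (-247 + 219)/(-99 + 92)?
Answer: 2*√23 ≈ 9.5917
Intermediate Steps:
s = 4 (s = -28/(-7) = -28*(-⅐) = 4)
p(l) = 8*l (p(l) = -4*l*(-2) = 8*l)
√(p(11) + s) = √(8*11 + 4) = √(88 + 4) = √92 = 2*√23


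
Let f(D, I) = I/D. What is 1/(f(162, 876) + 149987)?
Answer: 27/4049795 ≈ 6.6670e-6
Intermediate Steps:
1/(f(162, 876) + 149987) = 1/(876/162 + 149987) = 1/(876*(1/162) + 149987) = 1/(146/27 + 149987) = 1/(4049795/27) = 27/4049795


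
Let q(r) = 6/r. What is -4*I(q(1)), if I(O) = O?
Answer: -24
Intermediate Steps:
-4*I(q(1)) = -24/1 = -24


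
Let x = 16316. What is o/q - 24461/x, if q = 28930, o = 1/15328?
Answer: -2711740585281/1808787844160 ≈ -1.4992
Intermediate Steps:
o = 1/15328 ≈ 6.5240e-5
o/q - 24461/x = (1/15328)/28930 - 24461/16316 = (1/15328)*(1/28930) - 24461*1/16316 = 1/443439040 - 24461/16316 = -2711740585281/1808787844160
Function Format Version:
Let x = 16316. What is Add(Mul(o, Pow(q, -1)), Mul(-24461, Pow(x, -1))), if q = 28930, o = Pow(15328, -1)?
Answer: Rational(-2711740585281, 1808787844160) ≈ -1.4992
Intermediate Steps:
o = Rational(1, 15328) ≈ 6.5240e-5
Add(Mul(o, Pow(q, -1)), Mul(-24461, Pow(x, -1))) = Add(Mul(Rational(1, 15328), Pow(28930, -1)), Mul(-24461, Pow(16316, -1))) = Add(Mul(Rational(1, 15328), Rational(1, 28930)), Mul(-24461, Rational(1, 16316))) = Add(Rational(1, 443439040), Rational(-24461, 16316)) = Rational(-2711740585281, 1808787844160)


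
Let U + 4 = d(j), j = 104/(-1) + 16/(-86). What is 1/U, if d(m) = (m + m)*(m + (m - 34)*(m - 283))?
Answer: -79507/884672351308 ≈ -8.9872e-8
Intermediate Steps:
j = -4480/43 (j = 104*(-1) + 16*(-1/86) = -104 - 8/43 = -4480/43 ≈ -104.19)
d(m) = 2*m*(m + (-283 + m)*(-34 + m)) (d(m) = (2*m)*(m + (-34 + m)*(-283 + m)) = (2*m)*(m + (-283 + m)*(-34 + m)) = 2*m*(m + (-283 + m)*(-34 + m)))
U = -884672351308/79507 (U = -4 + 2*(-4480/43)*(9622 + (-4480/43)² - 316*(-4480/43)) = -4 + 2*(-4480/43)*(9622 + 20070400/1849 + 1415680/43) = -4 + 2*(-4480/43)*(98735718/1849) = -4 - 884672033280/79507 = -884672351308/79507 ≈ -1.1127e+7)
1/U = 1/(-884672351308/79507) = -79507/884672351308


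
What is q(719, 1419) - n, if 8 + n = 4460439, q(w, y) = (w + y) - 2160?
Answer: -4460453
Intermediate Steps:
q(w, y) = -2160 + w + y
n = 4460431 (n = -8 + 4460439 = 4460431)
q(719, 1419) - n = (-2160 + 719 + 1419) - 1*4460431 = -22 - 4460431 = -4460453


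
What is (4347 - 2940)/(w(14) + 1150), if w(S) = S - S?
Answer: 1407/1150 ≈ 1.2235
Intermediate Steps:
w(S) = 0
(4347 - 2940)/(w(14) + 1150) = (4347 - 2940)/(0 + 1150) = 1407/1150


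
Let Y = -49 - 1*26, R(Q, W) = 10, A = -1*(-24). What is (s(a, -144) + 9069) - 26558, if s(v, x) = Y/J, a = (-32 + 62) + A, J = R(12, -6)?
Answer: -34993/2 ≈ -17497.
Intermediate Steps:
A = 24
J = 10
a = 54 (a = (-32 + 62) + 24 = 30 + 24 = 54)
Y = -75 (Y = -49 - 26 = -75)
s(v, x) = -15/2 (s(v, x) = -75/10 = -75*⅒ = -15/2)
(s(a, -144) + 9069) - 26558 = (-15/2 + 9069) - 26558 = 18123/2 - 26558 = -34993/2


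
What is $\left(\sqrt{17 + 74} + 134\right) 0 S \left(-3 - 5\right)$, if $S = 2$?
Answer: $0$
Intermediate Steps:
$\left(\sqrt{17 + 74} + 134\right) 0 S \left(-3 - 5\right) = \left(\sqrt{17 + 74} + 134\right) 0 \cdot 2 \left(-3 - 5\right) = \left(\sqrt{91} + 134\right) 0 \left(-8\right) = \left(134 + \sqrt{91}\right) 0 = 0$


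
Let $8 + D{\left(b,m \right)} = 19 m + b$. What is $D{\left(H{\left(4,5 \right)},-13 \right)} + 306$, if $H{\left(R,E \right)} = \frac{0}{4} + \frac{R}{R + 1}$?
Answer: $\frac{259}{5} \approx 51.8$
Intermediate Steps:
$H{\left(R,E \right)} = \frac{R}{1 + R}$ ($H{\left(R,E \right)} = 0 \cdot \frac{1}{4} + \frac{R}{1 + R} = 0 + \frac{R}{1 + R} = \frac{R}{1 + R}$)
$D{\left(b,m \right)} = -8 + b + 19 m$ ($D{\left(b,m \right)} = -8 + \left(19 m + b\right) = -8 + \left(b + 19 m\right) = -8 + b + 19 m$)
$D{\left(H{\left(4,5 \right)},-13 \right)} + 306 = \left(-8 + \frac{4}{1 + 4} + 19 \left(-13\right)\right) + 306 = \left(-8 + \frac{4}{5} - 247\right) + 306 = - \frac{1271}{5} + 306 = \frac{259}{5}$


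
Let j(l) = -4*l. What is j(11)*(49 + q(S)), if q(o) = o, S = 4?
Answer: -2332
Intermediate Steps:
j(11)*(49 + q(S)) = (-4*11)*(49 + 4) = -44*53 = -2332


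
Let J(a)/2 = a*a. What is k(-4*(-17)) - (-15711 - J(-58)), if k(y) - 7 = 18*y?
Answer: 23670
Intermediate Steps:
k(y) = 7 + 18*y
J(a) = 2*a² (J(a) = 2*(a*a) = 2*a²)
k(-4*(-17)) - (-15711 - J(-58)) = (7 + 18*(-4*(-17))) - (-15711 - 2*(-58)²) = (7 + 18*68) - (-15711 - 2*3364) = (7 + 1224) - (-15711 - 1*6728) = 1231 - (-15711 - 6728) = 1231 - 1*(-22439) = 1231 + 22439 = 23670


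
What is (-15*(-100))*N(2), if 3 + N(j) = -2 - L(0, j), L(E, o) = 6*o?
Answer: -25500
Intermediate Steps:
N(j) = -5 - 6*j (N(j) = -3 + (-2 - 6*j) = -5 - 6*j)
(-15*(-100))*N(2) = (-15*(-100))*(-5 - 6*2) = 1500*(-5 - 12) = 1500*(-17) = -25500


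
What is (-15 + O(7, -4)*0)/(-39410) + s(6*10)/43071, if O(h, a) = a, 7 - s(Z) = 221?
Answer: -222505/48497946 ≈ -0.0045879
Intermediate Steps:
s(Z) = -214 (s(Z) = 7 - 1*221 = 7 - 221 = -214)
(-15 + O(7, -4)*0)/(-39410) + s(6*10)/43071 = (-15 - 4*0)/(-39410) - 214/43071 = (-15 + 0)*(-1/39410) - 214*1/43071 = -15*(-1/39410) - 214/43071 = 3/7882 - 214/43071 = -222505/48497946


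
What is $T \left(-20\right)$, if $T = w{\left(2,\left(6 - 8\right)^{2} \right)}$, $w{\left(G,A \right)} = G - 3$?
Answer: $20$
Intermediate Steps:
$w{\left(G,A \right)} = -3 + G$ ($w{\left(G,A \right)} = G - 3 = -3 + G$)
$T = -1$ ($T = -3 + 2 = -1$)
$T \left(-20\right) = \left(-1\right) \left(-20\right) = 20$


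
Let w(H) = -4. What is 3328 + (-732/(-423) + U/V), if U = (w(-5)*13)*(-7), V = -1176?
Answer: 2190759/658 ≈ 3329.4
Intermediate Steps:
U = 364 (U = -4*13*(-7) = -52*(-7) = 364)
3328 + (-732/(-423) + U/V) = 3328 + (-732/(-423) + 364/(-1176)) = 3328 + (-732*(-1/423) + 364*(-1/1176)) = 3328 + (244/141 - 13/42) = 3328 + 935/658 = 2190759/658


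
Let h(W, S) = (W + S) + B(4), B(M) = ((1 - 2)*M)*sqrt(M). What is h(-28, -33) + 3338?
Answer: 3269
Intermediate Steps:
B(M) = -M**(3/2) (B(M) = (-M)*sqrt(M) = -M**(3/2))
h(W, S) = -8 + S + W (h(W, S) = (W + S) - 4**(3/2) = (S + W) - 1*8 = (S + W) - 8 = -8 + S + W)
h(-28, -33) + 3338 = (-8 - 33 - 28) + 3338 = -69 + 3338 = 3269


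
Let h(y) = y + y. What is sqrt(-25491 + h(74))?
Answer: I*sqrt(25343) ≈ 159.19*I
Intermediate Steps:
h(y) = 2*y
sqrt(-25491 + h(74)) = sqrt(-25491 + 2*74) = sqrt(-25491 + 148) = sqrt(-25343) = I*sqrt(25343)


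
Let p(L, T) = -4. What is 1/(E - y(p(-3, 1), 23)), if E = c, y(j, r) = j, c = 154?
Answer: 1/158 ≈ 0.0063291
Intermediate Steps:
E = 154
1/(E - y(p(-3, 1), 23)) = 1/(154 - 1*(-4)) = 1/(154 + 4) = 1/158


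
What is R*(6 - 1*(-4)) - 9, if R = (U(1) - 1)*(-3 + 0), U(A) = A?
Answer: -9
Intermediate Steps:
R = 0 (R = (1 - 1)*(-3 + 0) = 0*(-3) = 0)
R*(6 - 1*(-4)) - 9 = 0*(6 - 1*(-4)) - 9 = 0*(6 + 4) - 9 = 0*10 - 9 = 0 - 9 = -9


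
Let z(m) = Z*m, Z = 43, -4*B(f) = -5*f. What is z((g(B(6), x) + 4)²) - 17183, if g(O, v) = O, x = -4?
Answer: -45985/4 ≈ -11496.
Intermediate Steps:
B(f) = 5*f/4 (B(f) = -(-5)*f/4 = 5*f/4)
z(m) = 43*m
z((g(B(6), x) + 4)²) - 17183 = 43*((5/4)*6 + 4)² - 17183 = 43*(15/2 + 4)² - 17183 = 43*(23/2)² - 17183 = 43*(529/4) - 17183 = 22747/4 - 17183 = -45985/4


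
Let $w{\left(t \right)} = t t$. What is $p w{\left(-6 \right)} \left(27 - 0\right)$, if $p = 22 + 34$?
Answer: $54432$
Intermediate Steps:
$p = 56$
$w{\left(t \right)} = t^{2}$
$p w{\left(-6 \right)} \left(27 - 0\right) = 56 \left(-6\right)^{2} \left(27 - 0\right) = 56 \cdot 36 \left(27 + 0\right) = 2016 \cdot 27 = 54432$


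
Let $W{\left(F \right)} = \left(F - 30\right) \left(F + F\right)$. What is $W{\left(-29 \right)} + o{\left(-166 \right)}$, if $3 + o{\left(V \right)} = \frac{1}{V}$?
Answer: $\frac{567553}{166} \approx 3419.0$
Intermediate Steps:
$o{\left(V \right)} = -3 + \frac{1}{V}$
$W{\left(F \right)} = 2 F \left(-30 + F\right)$ ($W{\left(F \right)} = \left(-30 + F\right) 2 F = 2 F \left(-30 + F\right)$)
$W{\left(-29 \right)} + o{\left(-166 \right)} = 2 \left(-29\right) \left(-30 - 29\right) - \left(3 - \frac{1}{-166}\right) = 2 \left(-29\right) \left(-59\right) - \frac{499}{166} = 3422 - \frac{499}{166} = \frac{567553}{166}$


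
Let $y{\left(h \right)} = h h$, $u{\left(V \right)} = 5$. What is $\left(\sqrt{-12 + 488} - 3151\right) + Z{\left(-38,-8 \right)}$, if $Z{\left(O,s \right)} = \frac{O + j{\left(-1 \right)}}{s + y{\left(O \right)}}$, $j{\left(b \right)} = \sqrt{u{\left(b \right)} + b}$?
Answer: $- \frac{1131218}{359} + 2 \sqrt{119} \approx -3129.2$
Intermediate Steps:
$y{\left(h \right)} = h^{2}$
$j{\left(b \right)} = \sqrt{5 + b}$
$Z{\left(O,s \right)} = \frac{2 + O}{s + O^{2}}$ ($Z{\left(O,s \right)} = \frac{O + \sqrt{5 - 1}}{s + O^{2}} = \frac{O + \sqrt{4}}{s + O^{2}} = \frac{O + 2}{s + O^{2}} = \frac{2 + O}{s + O^{2}}$)
$\left(\sqrt{-12 + 488} - 3151\right) + Z{\left(-38,-8 \right)} = \left(\sqrt{-12 + 488} - 3151\right) + \frac{2 - 38}{-8 + \left(-38\right)^{2}} = \left(\sqrt{476} - 3151\right) + \frac{1}{-8 + 1444} \left(-36\right) = \left(2 \sqrt{119} - 3151\right) + \frac{1}{1436} \left(-36\right) = \left(-3151 + 2 \sqrt{119}\right) + \frac{1}{1436} \left(-36\right) = \left(-3151 + 2 \sqrt{119}\right) - \frac{9}{359} = - \frac{1131218}{359} + 2 \sqrt{119}$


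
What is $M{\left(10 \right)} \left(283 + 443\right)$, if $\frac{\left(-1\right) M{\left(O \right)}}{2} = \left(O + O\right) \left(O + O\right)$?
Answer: $-580800$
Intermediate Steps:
$M{\left(O \right)} = - 8 O^{2}$ ($M{\left(O \right)} = - 2 \left(O + O\right) \left(O + O\right) = - 2 \cdot 2 O 2 O = - 2 \cdot 4 O^{2} = - 8 O^{2}$)
$M{\left(10 \right)} \left(283 + 443\right) = - 8 \cdot 10^{2} \left(283 + 443\right) = \left(-8\right) 100 \cdot 726 = \left(-800\right) 726 = -580800$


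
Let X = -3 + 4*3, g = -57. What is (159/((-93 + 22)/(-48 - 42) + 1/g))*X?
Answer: 2447010/1319 ≈ 1855.2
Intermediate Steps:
X = 9 (X = -3 + 12 = 9)
(159/((-93 + 22)/(-48 - 42) + 1/g))*X = (159/((-93 + 22)/(-48 - 42) + 1/(-57)))*9 = (159/(-71/(-90) - 1/57))*9 = (159/(-71*(-1/90) - 1/57))*9 = (159/(71/90 - 1/57))*9 = (159/(1319/1710))*9 = ((1710/1319)*159)*9 = (271890/1319)*9 = 2447010/1319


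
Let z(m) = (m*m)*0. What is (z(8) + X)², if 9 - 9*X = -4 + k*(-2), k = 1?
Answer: 25/9 ≈ 2.7778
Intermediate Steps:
z(m) = 0 (z(m) = m²*0 = 0)
X = 5/3 (X = 1 - (-4 + 1*(-2))/9 = 1 - (-4 - 2)/9 = 1 - ⅑*(-6) = 1 + ⅔ = 5/3 ≈ 1.6667)
(z(8) + X)² = (0 + 5/3)² = (5/3)² = 25/9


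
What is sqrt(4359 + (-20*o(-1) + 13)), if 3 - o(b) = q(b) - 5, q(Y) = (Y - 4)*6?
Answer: 2*sqrt(903) ≈ 60.100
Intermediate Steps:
q(Y) = -24 + 6*Y (q(Y) = (-4 + Y)*6 = -24 + 6*Y)
o(b) = 32 - 6*b (o(b) = 3 - ((-24 + 6*b) - 5) = 3 - (-29 + 6*b) = 3 + (29 - 6*b) = 32 - 6*b)
sqrt(4359 + (-20*o(-1) + 13)) = sqrt(4359 + (-20*(32 - 6*(-1)) + 13)) = sqrt(4359 + (-20*(32 + 6) + 13)) = sqrt(4359 + (-20*38 + 13)) = sqrt(4359 + (-760 + 13)) = sqrt(4359 - 747) = sqrt(3612) = 2*sqrt(903)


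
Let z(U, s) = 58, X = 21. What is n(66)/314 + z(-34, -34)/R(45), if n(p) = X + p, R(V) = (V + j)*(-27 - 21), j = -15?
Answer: 26767/113040 ≈ 0.23679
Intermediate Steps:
R(V) = 720 - 48*V (R(V) = (V - 15)*(-27 - 21) = (-15 + V)*(-48) = 720 - 48*V)
n(p) = 21 + p
n(66)/314 + z(-34, -34)/R(45) = (21 + 66)/314 + 58/(720 - 48*45) = 87*(1/314) + 58/(720 - 2160) = 87/314 + 58/(-1440) = 87/314 + 58*(-1/1440) = 87/314 - 29/720 = 26767/113040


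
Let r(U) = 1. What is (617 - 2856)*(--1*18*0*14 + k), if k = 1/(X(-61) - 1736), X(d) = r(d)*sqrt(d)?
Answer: 3886904/3013757 + 2239*I*sqrt(61)/3013757 ≈ 1.2897 + 0.0058024*I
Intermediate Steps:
X(d) = sqrt(d) (X(d) = 1*sqrt(d) = sqrt(d))
k = 1/(-1736 + I*sqrt(61)) (k = 1/(sqrt(-61) - 1736) = 1/(I*sqrt(61) - 1736) = 1/(-1736 + I*sqrt(61)) ≈ -0.00057602 - 2.592e-6*I)
(617 - 2856)*(--1*18*0*14 + k) = (617 - 2856)*(--1*18*0*14 + (-1736/3013757 - I*sqrt(61)/3013757)) = -2239*(-(-18*0)*14 + (-1736/3013757 - I*sqrt(61)/3013757)) = -2239*(-0*14 + (-1736/3013757 - I*sqrt(61)/3013757)) = -2239*(-1*0 + (-1736/3013757 - I*sqrt(61)/3013757)) = -2239*(0 + (-1736/3013757 - I*sqrt(61)/3013757)) = -2239*(-1736/3013757 - I*sqrt(61)/3013757) = 3886904/3013757 + 2239*I*sqrt(61)/3013757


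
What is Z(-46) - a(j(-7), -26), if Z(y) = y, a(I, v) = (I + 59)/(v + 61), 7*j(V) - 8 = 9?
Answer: -2340/49 ≈ -47.755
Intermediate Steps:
j(V) = 17/7 (j(V) = 8/7 + (⅐)*9 = 8/7 + 9/7 = 17/7)
a(I, v) = (59 + I)/(61 + v)
Z(-46) - a(j(-7), -26) = -46 - (59 + 17/7)/(61 - 26) = -46 - 430/(35*7) = -46 - 1*86/49 = -46 - 86/49 = -2340/49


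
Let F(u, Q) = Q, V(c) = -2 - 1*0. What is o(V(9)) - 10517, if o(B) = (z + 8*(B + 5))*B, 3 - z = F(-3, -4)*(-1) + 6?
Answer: -10551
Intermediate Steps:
V(c) = -2 (V(c) = -2 + 0 = -2)
z = -7 (z = 3 - (-4*(-1) + 6) = 3 - (4 + 6) = 3 - 1*10 = 3 - 10 = -7)
o(B) = B*(33 + 8*B) (o(B) = (-7 + 8*(B + 5))*B = (-7 + 8*(5 + B))*B = (-7 + (40 + 8*B))*B = (33 + 8*B)*B = B*(33 + 8*B))
o(V(9)) - 10517 = -2*(33 + 8*(-2)) - 10517 = -2*(33 - 16) - 10517 = -2*17 - 10517 = -34 - 10517 = -10551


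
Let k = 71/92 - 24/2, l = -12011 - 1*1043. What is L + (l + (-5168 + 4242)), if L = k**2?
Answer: -117259631/8464 ≈ -13854.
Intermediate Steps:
l = -13054 (l = -12011 - 1043 = -13054)
k = -1033/92 (k = 71*(1/92) - 24*1/2 = 71/92 - 12 = -1033/92 ≈ -11.228)
L = 1067089/8464 (L = (-1033/92)**2 = 1067089/8464 ≈ 126.07)
L + (l + (-5168 + 4242)) = 1067089/8464 + (-13054 + (-5168 + 4242)) = 1067089/8464 + (-13054 - 926) = 1067089/8464 - 13980 = -117259631/8464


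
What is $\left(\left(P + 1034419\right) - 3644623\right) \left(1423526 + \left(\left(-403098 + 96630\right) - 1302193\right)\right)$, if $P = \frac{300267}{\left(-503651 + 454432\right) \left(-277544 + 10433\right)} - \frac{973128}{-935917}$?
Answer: $\frac{220222119928823706888993105}{455720044055939} \approx 4.8324 \cdot 10^{11}$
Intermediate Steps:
$P = \frac{473849365240533}{455720044055939}$ ($P = \frac{300267}{\left(-49219\right) \left(-267111\right)} - - \frac{973128}{935917} = \frac{300267}{13146936309} + \frac{973128}{935917} = 300267 \cdot \frac{1}{13146936309} + \frac{973128}{935917} = \frac{11121}{486923567} + \frac{973128}{935917} = \frac{473849365240533}{455720044055939} \approx 1.0398$)
$\left(\left(P + 1034419\right) - 3644623\right) \left(1423526 + \left(\left(-403098 + 96630\right) - 1302193\right)\right) = \left(\left(\frac{473849365240533}{455720044055939} + 1034419\right) - 3644623\right) \left(1423526 + \left(\left(-403098 + 96630\right) - 1302193\right)\right) = \left(\frac{471405946101665604974}{455720044055939} - 3644623\right) \left(1423526 - 1608661\right) = - \frac{1189521808025622961023 \left(1423526 - 1608661\right)}{455720044055939} = \left(- \frac{1189521808025622961023}{455720044055939}\right) \left(-185135\right) = \frac{220222119928823706888993105}{455720044055939}$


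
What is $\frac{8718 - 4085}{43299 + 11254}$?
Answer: $\frac{4633}{54553} \approx 0.084927$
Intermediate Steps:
$\frac{8718 - 4085}{43299 + 11254} = \frac{4633}{54553}$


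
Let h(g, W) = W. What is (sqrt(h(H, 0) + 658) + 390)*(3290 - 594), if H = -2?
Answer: 1051440 + 2696*sqrt(658) ≈ 1.1206e+6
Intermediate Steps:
(sqrt(h(H, 0) + 658) + 390)*(3290 - 594) = (sqrt(0 + 658) + 390)*(3290 - 594) = (sqrt(658) + 390)*2696 = (390 + sqrt(658))*2696 = 1051440 + 2696*sqrt(658)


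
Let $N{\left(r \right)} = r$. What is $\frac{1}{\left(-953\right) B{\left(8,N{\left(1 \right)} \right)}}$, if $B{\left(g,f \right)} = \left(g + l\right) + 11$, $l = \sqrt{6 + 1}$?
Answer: $- \frac{19}{337362} + \frac{\sqrt{7}}{337362} \approx -4.8477 \cdot 10^{-5}$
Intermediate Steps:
$l = \sqrt{7} \approx 2.6458$
$B{\left(g,f \right)} = 11 + g + \sqrt{7}$ ($B{\left(g,f \right)} = \left(g + \sqrt{7}\right) + 11 = 11 + g + \sqrt{7}$)
$\frac{1}{\left(-953\right) B{\left(8,N{\left(1 \right)} \right)}} = \frac{1}{\left(-953\right) \left(11 + 8 + \sqrt{7}\right)} = - \frac{1}{953 \left(19 + \sqrt{7}\right)}$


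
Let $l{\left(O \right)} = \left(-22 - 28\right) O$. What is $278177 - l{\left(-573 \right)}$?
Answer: $249527$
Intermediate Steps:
$l{\left(O \right)} = - 50 O$
$278177 - l{\left(-573 \right)} = 278177 - \left(-50\right) \left(-573\right) = 278177 - 28650 = 249527$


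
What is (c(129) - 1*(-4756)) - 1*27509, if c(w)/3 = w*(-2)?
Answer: -23527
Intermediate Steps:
c(w) = -6*w (c(w) = 3*(w*(-2)) = 3*(-2*w) = -6*w)
(c(129) - 1*(-4756)) - 1*27509 = (-6*129 - 1*(-4756)) - 1*27509 = (-774 + 4756) - 27509 = 3982 - 27509 = -23527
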